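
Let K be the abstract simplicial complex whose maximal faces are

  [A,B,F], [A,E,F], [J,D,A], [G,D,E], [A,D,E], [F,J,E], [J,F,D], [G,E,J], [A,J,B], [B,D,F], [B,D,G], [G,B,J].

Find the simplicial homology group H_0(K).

We work with the vertex ordering A < B < D < E < F < G < J. The simplices of K, each written with vertices in increasing order, are:

  0-simplices (7): A, B, D, E, F, G, J
  1-simplices (18): AB, AD, AE, AF, AJ, BD, BF, BG, BJ, DE, DF, DG, DJ, EF, EG, EJ, FJ, GJ
  2-simplices (12): ABF, ABJ, ADE, ADJ, AEF, BDF, BDG, BGJ, DEG, DFJ, EFJ, EGJ

giving chain groups C_0 ≅ Z^7, C_1 ≅ Z^18, C_2 ≅ Z^12.

Boundary ∂_1: C_1 → C_0 maps an edge to its endpoints' difference, ∂[p,q] = q − p. For instance
  ∂EF = F − E.
This gives a 7×18 integer matrix of rank 6; reducing to Smith normal form yields diagonal entries (1,1,1,1,1,1).

The boundary map ∂_2: C_2 → C_1 maps a triangle to the signed sum of its edges. For instance
  ∂ABF = BF − AF + AB,
  ∂BDF = DF − BF + BD.
As a 18×12 matrix over Z this has rank 12, with invariant factors (1,1,1,1,1,1,1,1,1,1,1,2).

Computing H_k = (kernel of ∂_k) / (image of ∂_{k+1}):

  H_0: rank C_0 − rank ∂_1 = 7 − 6 = 1, and the invariant factors of ∂_1 are all 1, so H_0 ≅ Z.

(K is a triangulation of the real projective plane RP^2.)

H_0 = Z.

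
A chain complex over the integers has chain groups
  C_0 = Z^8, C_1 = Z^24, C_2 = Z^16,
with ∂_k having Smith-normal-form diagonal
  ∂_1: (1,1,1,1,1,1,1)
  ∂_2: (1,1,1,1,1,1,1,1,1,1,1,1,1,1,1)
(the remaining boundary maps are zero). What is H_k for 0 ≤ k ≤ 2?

H_0 = Z,  H_1 = Z^2,  H_2 = Z.

H_0: b_0 = 8 − 0 − 7 = 1; torsion from ∂_1 factors > 1: none. So H_0 = Z.
H_1: b_1 = 24 − 7 − 15 = 2; torsion from ∂_2 factors > 1: none. So H_1 = Z^2.
H_2: b_2 = 16 − 15 − 0 = 1; torsion from ∂_3 factors > 1: none. So H_2 = Z.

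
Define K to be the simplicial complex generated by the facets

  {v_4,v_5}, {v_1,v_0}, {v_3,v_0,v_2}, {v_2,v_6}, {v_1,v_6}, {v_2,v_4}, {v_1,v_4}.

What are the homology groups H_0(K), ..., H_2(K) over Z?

K has 7 vertices, 9 edges, 1 triangle.
rank ∂_0 = 0, rank ∂_1 = 6 ⇒ b_0 = 7 − 0 − 6 = 1; all invariant factors of ∂_1 are 1 so no torsion. So H_0 = Z.
rank ∂_1 = 6, rank ∂_2 = 1 ⇒ b_1 = 9 − 6 − 1 = 2; all invariant factors of ∂_2 are 1 so no torsion. So H_1 = Z^2.
rank ∂_2 = 1, rank ∂_3 = 0 ⇒ b_2 = 1 − 1 − 0 = 0. So H_2 = 0.

H_0 = Z,  H_1 = Z^2,  H_2 = 0.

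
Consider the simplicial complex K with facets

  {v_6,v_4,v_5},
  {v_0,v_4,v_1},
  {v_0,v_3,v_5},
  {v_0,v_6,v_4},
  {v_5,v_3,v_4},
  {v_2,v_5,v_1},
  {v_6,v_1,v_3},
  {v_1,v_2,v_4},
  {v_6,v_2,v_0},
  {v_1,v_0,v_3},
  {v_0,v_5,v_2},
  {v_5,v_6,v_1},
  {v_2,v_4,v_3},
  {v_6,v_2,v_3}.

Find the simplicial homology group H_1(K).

Fix the vertex order v_0 < v_1 < v_2 < v_3 < v_4 < v_5 < v_6 and write every simplex with vertices in increasing order. Then dim K = 2 and the simplices of K are:

  0-simplices (7): [v_0], [v_1], [v_2], [v_3], [v_4], [v_5], [v_6]
  1-simplices (21): (21 of them)
  2-simplices (14): (14 of them)

Hence C_0 ≅ Z^7, C_1 ≅ Z^21, C_2 ≅ Z^14.

Boundary ∂_1: C_1 → C_0 maps an edge to its endpoints' difference, ∂[p,q] = q − p. For instance
  ∂[v_0,v_4] = [v_4] − [v_0].
This gives a 7×21 integer matrix of rank 6; reducing to Smith normal form yields diagonal entries (1,1,1,1,1,1).

∂_2: C_2 → C_1 maps a triangle to the signed sum of its edges. For instance
  ∂[v_1,v_3,v_6] = [v_3,v_6] − [v_1,v_6] + [v_1,v_3],
  ∂[v_0,v_2,v_6] = [v_2,v_6] − [v_0,v_6] + [v_0,v_2].
The resulting 21×14 matrix has rank 13, and its Smith normal form has invariant factors (1,1,1,1,1,1,1,1,1,1,1,1,1).

Reading off H_k = ker ∂_k / im ∂_{k+1}:

  H_1: rank ker ∂_1 − rank ∂_2 = (21 − 6) − 13 = 2, and the invariant factors of ∂_2 are all 1, so H_1 = Z^2.

(K is a triangulation of the torus T^2.)

H_1 ≅ Z^2.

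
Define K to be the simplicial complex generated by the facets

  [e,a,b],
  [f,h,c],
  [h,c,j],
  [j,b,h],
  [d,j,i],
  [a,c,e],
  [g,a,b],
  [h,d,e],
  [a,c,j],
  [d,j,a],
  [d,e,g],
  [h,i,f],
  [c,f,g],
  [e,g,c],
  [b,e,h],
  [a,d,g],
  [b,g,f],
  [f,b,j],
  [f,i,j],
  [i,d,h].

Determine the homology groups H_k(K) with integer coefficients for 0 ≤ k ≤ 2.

We work with the vertex ordering a < b < c < d < e < f < g < h < i < j. The simplices of K, each written with vertices in increasing order, are:

  0-simplices (10): a, b, c, d, e, f, g, h, i, j
  1-simplices (30): ab, ac, ad, ae, ag, aj, be, bf, bg, bh, bj, ce, cf, cg, ch, cj, de, dg, dh, di, dj, eg, eh, fg, fh, fi, fj, hi, hj, ij
  2-simplices (20): abe, abg, ace, acj, adg, adj, beh, bfg, bfj, bhj, ceg, cfg, cfh, chj, deg, deh, dhi, dij, fhi, fij

Hence C_0 ≅ Z^10, C_1 ≅ Z^30, C_2 ≅ Z^20.

Boundary ∂_1: C_1 → C_0 sends each edge [p,q] (with p < q) to q − p. For instance
  ∂be = e − b.
The resulting 10×30 matrix has rank 9, and its Smith normal form has invariant factors (1,1,1,1,1,1,1,1,1).

The boundary map ∂_2: C_2 → C_1 maps a triangle to the signed sum of its edges. For instance
  ∂deg = eg − dg + de,
  ∂ace = ce − ae + ac.
The 30×20 boundary matrix has rank 20 and Smith normal form diag(1,1,1,1,1,1,1,1,1,1,1,1,1,1,1,1,1,1,1,2).

Computing H_k = (kernel of ∂_k) / (image of ∂_{k+1}):

  H_0: rank C_0 − rank ∂_1 = 10 − 9 = 1, and the invariant factors of ∂_1 are all 1, so H_0 ≅ Z.
  H_1: rank ker ∂_1 − rank ∂_2 = (30 − 9) − 20 = 1, and ∂_2 has invariant factor 2 > 1, so H_1 ≅ Z ⊕ Z/2.
  H_2: rank ker ∂_2 − rank ∂_3 = (20 − 20) − 0 = 0, and there is no ∂_3, so H_2 ≅ 0.

As a check, the Euler characteristic is 10 − 30 + 20 = 0, which agrees with 1 − 1 + 0 = 0.

H_0 ≅ Z,  H_1 ≅ Z ⊕ Z/2,  H_2 = 0.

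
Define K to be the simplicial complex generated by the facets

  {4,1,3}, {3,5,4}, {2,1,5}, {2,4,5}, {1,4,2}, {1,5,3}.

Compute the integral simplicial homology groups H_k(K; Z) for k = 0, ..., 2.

K has 5 vertices, 9 edges, 6 triangles.
rank ∂_0 = 0, rank ∂_1 = 4 ⇒ b_0 = 5 − 0 − 4 = 1; all invariant factors of ∂_1 are 1 so no torsion. So H_0 = Z.
rank ∂_1 = 4, rank ∂_2 = 5 ⇒ b_1 = 9 − 4 − 5 = 0; all invariant factors of ∂_2 are 1 so no torsion. So H_1 = 0.
rank ∂_2 = 5, rank ∂_3 = 0 ⇒ b_2 = 6 − 5 − 0 = 1. So H_2 = Z.

H_0 = Z,  H_1 = 0,  H_2 = Z.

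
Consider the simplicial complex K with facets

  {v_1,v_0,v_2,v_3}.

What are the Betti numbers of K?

b_0 = 1, b_1 = 0, b_2 = 0, b_3 = 0.

We work with the vertex ordering v_0 < v_1 < v_2 < v_3. The simplices of K, each written with vertices in increasing order, are:

  0-simplices (4): [v_0], [v_1], [v_2], [v_3]
  1-simplices (6): [v_0,v_1], [v_0,v_2], [v_0,v_3], [v_1,v_2], [v_1,v_3], [v_2,v_3]
  2-simplices (4): [v_0,v_1,v_2], [v_0,v_1,v_3], [v_0,v_2,v_3], [v_1,v_2,v_3]
  3-simplices (1): [v_0,v_1,v_2,v_3]

giving chain groups C_0 ≅ Z^4, C_1 ≅ Z^6, C_2 ≅ Z^4, C_3 ≅ Z^1.

∂_1: C_1 → C_0 maps an edge to its endpoints' difference, ∂[p,q] = q − p.
The resulting 4×6 matrix has rank 3, and its Smith normal form has invariant factors (1,1,1).

Boundary ∂_2: C_2 → C_1 maps a triangle to the signed sum of its edges. For instance
  ∂[v_1,v_2,v_3] = [v_2,v_3] − [v_1,v_3] + [v_1,v_2],
  ∂[v_0,v_1,v_3] = [v_1,v_3] − [v_0,v_3] + [v_0,v_1].
The 6×4 boundary matrix has rank 3 and Smith normal form diag(1,1,1).

Boundary ∂_3: C_3 → C_2 sends each 3-simplex σ to the alternating sum Σ_i (−1)^i (σ with its i-th vertex removed). For instance
  ∂[v_0,v_1,v_2,v_3] = [v_1,v_2,v_3] − [v_0,v_2,v_3] + [v_0,v_1,v_3] − [v_0,v_1,v_2].
As a 4×1 matrix over Z this has rank 1, with invariant factors (1).

Computing H_k = (kernel of ∂_k) / (image of ∂_{k+1}):

  H_0: rank C_0 − rank ∂_1 = 4 − 3 = 1, and the invariant factors of ∂_1 are all 1, so H_0 ≅ Z.
  H_1: rank ker ∂_1 − rank ∂_2 = (6 − 3) − 3 = 0, and the invariant factors of ∂_2 are all 1, so H_1 ≅ 0.
  H_2: rank ker ∂_2 − rank ∂_3 = (4 − 3) − 1 = 0, and the invariant factors of ∂_3 are all 1, so H_2 ≅ 0.
  H_3: rank ker ∂_3 − rank ∂_4 = (1 − 1) − 0 = 0, and there is no ∂_4, so H_3 ≅ 0.

Hence the Betti numbers are b_0 = 1, b_1 = 0, b_2 = 0, b_3 = 0.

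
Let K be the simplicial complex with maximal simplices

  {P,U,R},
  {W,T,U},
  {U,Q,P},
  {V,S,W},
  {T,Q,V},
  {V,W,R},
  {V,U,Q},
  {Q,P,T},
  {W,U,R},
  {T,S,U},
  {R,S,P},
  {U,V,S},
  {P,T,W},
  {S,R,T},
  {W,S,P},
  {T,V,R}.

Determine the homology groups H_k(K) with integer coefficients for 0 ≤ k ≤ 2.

H_0 = Z,  H_1 = Z^2,  H_2 = Z.

Order the vertices as P < Q < R < S < T < U < V < W. Listing each simplex with vertices in this order, K has dimension 2 with simplices:

  0-simplices (8): P, Q, R, S, T, U, V, W
  1-simplices (24): PQ, PR, PS, PT, PU, PW, QT, QU, QV, RS, RT, RU, RV, RW, ST, SU, SV, SW, TU, TV, TW, UV, UW, VW
  2-simplices (16): PQT, PQU, PRS, PRU, PSW, PTW, QTV, QUV, RST, RTV, RUW, RVW, STU, SUV, SVW, TUW

so the chain groups are C_0 ≅ Z^8, C_1 ≅ Z^24, C_2 ≅ Z^16.

The boundary map ∂_1: C_1 → C_0 sends each edge [p,q] (with p < q) to q − p. For instance
  ∂TW = W − T.
As a 8×24 matrix over Z this has rank 7, with invariant factors (1,1,1,1,1,1,1).

∂_2: C_2 → C_1 sends each 2-simplex [p,q,r] to [q,r] − [p,r] + [p,q]. For instance
  ∂PQT = QT − PT + PQ,
  ∂RUW = UW − RW + RU.
The 24×16 boundary matrix has rank 15 and Smith normal form diag(1,1,1,1,1,1,1,1,1,1,1,1,1,1,1).

Reading off H_k = ker ∂_k / im ∂_{k+1}:

  H_0: rank C_0 − rank ∂_1 = 8 − 7 = 1, and the invariant factors of ∂_1 are all 1, so H_0 = Z.
  H_1: rank ker ∂_1 − rank ∂_2 = (24 − 7) − 15 = 2, and the invariant factors of ∂_2 are all 1, so H_1 = Z^2.
  H_2: rank ker ∂_2 − rank ∂_3 = (16 − 15) − 0 = 1, and there is no ∂_3, so H_2 = Z.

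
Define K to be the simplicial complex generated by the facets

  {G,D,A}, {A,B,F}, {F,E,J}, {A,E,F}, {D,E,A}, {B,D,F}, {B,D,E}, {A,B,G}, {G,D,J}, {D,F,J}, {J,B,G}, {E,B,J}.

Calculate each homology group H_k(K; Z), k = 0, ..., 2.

Fix the vertex order A < B < D < E < F < G < J and write every simplex with vertices in increasing order. Then dim K = 2 and the simplices of K are:

  0-simplices (7): A, B, D, E, F, G, J
  1-simplices (18): AB, AD, AE, AF, AG, BD, BE, BF, BG, BJ, DE, DF, DG, DJ, EF, EJ, FJ, GJ
  2-simplices (12): ABF, ABG, ADE, ADG, AEF, BDE, BDF, BEJ, BGJ, DFJ, DGJ, EFJ

so the chain groups are C_0 ≅ Z^7, C_1 ≅ Z^18, C_2 ≅ Z^12.

The boundary map ∂_1: C_1 → C_0 is given by ∂[p,q] = [q] − [p]. For instance
  ∂AE = E − A.
The 7×18 boundary matrix has rank 6 and Smith normal form diag(1,1,1,1,1,1).

Boundary ∂_2: C_2 → C_1 sends each 2-simplex [p,q,r] to [q,r] − [p,r] + [p,q]. For instance
  ∂ABG = BG − AG + AB,
  ∂DFJ = FJ − DJ + DF.
As a 18×12 matrix over Z this has rank 12, with invariant factors (1,1,1,1,1,1,1,1,1,1,1,2).

From H_k ≅ ker(∂_k) / im(∂_{k+1}) we obtain:

  H_0: rank C_0 − rank ∂_1 = 7 − 6 = 1, and the invariant factors of ∂_1 are all 1, so H_0 ≅ Z.
  H_1: rank ker ∂_1 − rank ∂_2 = (18 − 6) − 12 = 0, and ∂_2 has invariant factor 2 > 1, so H_1 ≅ Z/2.
  H_2: rank ker ∂_2 − rank ∂_3 = (12 − 12) − 0 = 0, and there is no ∂_3, so H_2 ≅ 0.

H_0 ≅ Z,  H_1 ≅ Z/2,  H_2 = 0.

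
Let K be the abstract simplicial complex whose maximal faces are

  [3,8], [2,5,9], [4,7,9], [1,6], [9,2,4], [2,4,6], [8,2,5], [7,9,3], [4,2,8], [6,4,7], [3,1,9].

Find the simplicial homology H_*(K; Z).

Fix the vertex order 1 < 2 < 3 < 4 < 5 < 6 < 7 < 8 < 9 and write every simplex with vertices in increasing order. Then dim K = 2 and the simplices of K are:

  0-simplices (9): [1], [2], [3], [4], [5], [6], [7], [8], [9]
  1-simplices (19): [1,3], [1,6], [1,9], [2,4], [2,5], [2,6], [2,8], [2,9], [3,7], [3,8], [3,9], [4,6], [4,7], [4,8], [4,9], [5,8], [5,9], [6,7], [7,9]
  2-simplices (9): [1,3,9], [2,4,6], [2,4,8], [2,4,9], [2,5,8], [2,5,9], [3,7,9], [4,6,7], [4,7,9]

Hence C_0 ≅ Z^9, C_1 ≅ Z^19, C_2 ≅ Z^9.

Boundary ∂_1: C_1 → C_0 maps an edge to its endpoints' difference, ∂[p,q] = q − p. For instance
  ∂[2,6] = [6] − [2].
As a 9×19 matrix over Z this has rank 8, with invariant factors (1,1,1,1,1,1,1,1).

∂_2: C_2 → C_1 acts by ∂[p,q,r] = [q,r] − [p,r] + [p,q]. For instance
  ∂[2,5,9] = [5,9] − [2,9] + [2,5],
  ∂[1,3,9] = [3,9] − [1,9] + [1,3].
This gives a 19×9 integer matrix of rank 9; reducing to Smith normal form yields diagonal entries (1,1,1,1,1,1,1,1,1).

Computing H_k = (kernel of ∂_k) / (image of ∂_{k+1}):

  H_0: rank C_0 − rank ∂_1 = 9 − 8 = 1, and the invariant factors of ∂_1 are all 1, so H_0 = Z.
  H_1: rank ker ∂_1 − rank ∂_2 = (19 − 8) − 9 = 2, and the invariant factors of ∂_2 are all 1, so H_1 = Z^2.
  H_2: rank ker ∂_2 − rank ∂_3 = (9 − 9) − 0 = 0, and there is no ∂_3, so H_2 = 0.

H_0 ≅ Z,  H_1 ≅ Z^2,  H_2 = 0.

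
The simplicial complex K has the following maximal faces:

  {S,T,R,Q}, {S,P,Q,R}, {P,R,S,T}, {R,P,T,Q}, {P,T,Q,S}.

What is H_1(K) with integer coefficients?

H_1 = 0.

We work with the vertex ordering P < Q < R < S < T. The simplices of K, each written with vertices in increasing order, are:

  0-simplices (5): P, Q, R, S, T
  1-simplices (10): PQ, PR, PS, PT, QR, QS, QT, RS, RT, ST
  2-simplices (10): PQR, PQS, PQT, PRS, PRT, PST, QRS, QRT, QST, RST
  3-simplices (5): PQRS, PQRT, PQST, PRST, QRST

giving chain groups C_0 ≅ Z^5, C_1 ≅ Z^10, C_2 ≅ Z^10, C_3 ≅ Z^5.

The boundary map ∂_1: C_1 → C_0 sends each edge [p,q] (with p < q) to q − p.
As a 5×10 matrix over Z this has rank 4, with invariant factors (1,1,1,1).

Boundary ∂_2: C_2 → C_1 acts by ∂[p,q,r] = [q,r] − [p,r] + [p,q]. For instance
  ∂QRS = RS − QS + QR,
  ∂PQR = QR − PR + PQ.
The 10×10 boundary matrix has rank 6 and Smith normal form diag(1,1,1,1,1,1).

Boundary ∂_3: C_3 → C_2 sends each 3-simplex σ to the alternating sum Σ_i (−1)^i (σ with its i-th vertex removed). For instance
  ∂PQST = QST − PST + PQT − PQS,
  ∂QRST = RST − QST + QRT − QRS.
As a 10×5 matrix over Z this has rank 4, with invariant factors (1,1,1,1).

Computing H_k = (kernel of ∂_k) / (image of ∂_{k+1}):

  H_1: rank ker ∂_1 − rank ∂_2 = (10 − 4) − 6 = 0, and the invariant factors of ∂_2 are all 1, so H_1 = 0.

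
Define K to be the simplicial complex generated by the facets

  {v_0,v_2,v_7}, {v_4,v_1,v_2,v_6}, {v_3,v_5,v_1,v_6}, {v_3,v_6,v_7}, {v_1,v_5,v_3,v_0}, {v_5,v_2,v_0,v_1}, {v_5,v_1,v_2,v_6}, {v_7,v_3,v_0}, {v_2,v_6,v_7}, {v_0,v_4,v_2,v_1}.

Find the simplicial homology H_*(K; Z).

Take the total order v_0 < v_1 < v_2 < v_3 < v_4 < v_5 < v_6 < v_7 on the vertex set. Then K (dimension 3) consists of the simplices:

  0-simplices (8): [v_0], [v_1], [v_2], [v_3], [v_4], [v_5], [v_6], [v_7]
  1-simplices (21): (21 of them)
  2-simplices (21): (21 of them)
  3-simplices (6): [v_0,v_1,v_2,v_4], [v_0,v_1,v_2,v_5], [v_0,v_1,v_3,v_5], [v_1,v_2,v_4,v_6], [v_1,v_2,v_5,v_6], [v_1,v_3,v_5,v_6]

Hence C_0 ≅ Z^8, C_1 ≅ Z^21, C_2 ≅ Z^21, C_3 ≅ Z^6.

Boundary ∂_1: C_1 → C_0 maps an edge to its endpoints' difference, ∂[p,q] = q − p. For instance
  ∂[v_3,v_7] = [v_7] − [v_3].
As a 8×21 matrix over Z this has rank 7, with invariant factors (1,1,1,1,1,1,1).

∂_2: C_2 → C_1 maps a triangle to the signed sum of its edges. For instance
  ∂[v_1,v_3,v_5] = [v_3,v_5] − [v_1,v_5] + [v_1,v_3],
  ∂[v_0,v_3,v_7] = [v_3,v_7] − [v_0,v_7] + [v_0,v_3].
This gives a 21×21 integer matrix of rank 14; reducing to Smith normal form yields diagonal entries (1,1,1,1,1,1,1,1,1,1,1,1,1,1).

Boundary ∂_3: C_3 → C_2 sends each 3-simplex σ to the alternating sum Σ_i (−1)^i (σ with its i-th vertex removed). For instance
  ∂[v_0,v_1,v_2,v_5] = [v_1,v_2,v_5] − [v_0,v_2,v_5] + [v_0,v_1,v_5] − [v_0,v_1,v_2],
  ∂[v_1,v_3,v_5,v_6] = [v_3,v_5,v_6] − [v_1,v_5,v_6] + [v_1,v_3,v_6] − [v_1,v_3,v_5].
The resulting 21×6 matrix has rank 6, and its Smith normal form has invariant factors (1,1,1,1,1,1).

Computing H_k = (kernel of ∂_k) / (image of ∂_{k+1}):

  H_0: rank C_0 − rank ∂_1 = 8 − 7 = 1, and the invariant factors of ∂_1 are all 1, so H_0 = Z.
  H_1: rank ker ∂_1 − rank ∂_2 = (21 − 7) − 14 = 0, and the invariant factors of ∂_2 are all 1, so H_1 = 0.
  H_2: rank ker ∂_2 − rank ∂_3 = (21 − 14) − 6 = 1, and the invariant factors of ∂_3 are all 1, so H_2 = Z.
  H_3: rank ker ∂_3 − rank ∂_4 = (6 − 6) − 0 = 0, and there is no ∂_4, so H_3 = 0.

As a check, the Euler characteristic is 8 − 21 + 21 − 6 = 2, which agrees with 1 − 0 + 1 − 0 = 2.

H_0 = Z,  H_1 = 0,  H_2 = Z,  H_3 = 0.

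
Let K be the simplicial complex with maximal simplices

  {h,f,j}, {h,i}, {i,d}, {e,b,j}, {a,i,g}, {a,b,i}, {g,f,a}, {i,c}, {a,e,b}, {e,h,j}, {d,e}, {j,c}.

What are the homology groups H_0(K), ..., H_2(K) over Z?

Order the vertices as a < b < c < d < e < f < g < h < i < j. Listing each simplex with vertices in this order, K has dimension 2 with simplices:

  0-simplices (10): a, b, c, d, e, f, g, h, i, j
  1-simplices (20): ab, ae, af, ag, ai, be, bi, bj, ci, cj, de, di, eh, ej, fg, fh, fj, gi, hi, hj
  2-simplices (7): abe, abi, afg, agi, bej, ehj, fhj

so the chain groups are C_0 ≅ Z^10, C_1 ≅ Z^20, C_2 ≅ Z^7.

∂_1: C_1 → C_0 maps an edge to its endpoints' difference, ∂[p,q] = q − p. For instance
  ∂ae = e − a.
As a 10×20 matrix over Z this has rank 9, with invariant factors (1,1,1,1,1,1,1,1,1).

Boundary ∂_2: C_2 → C_1 maps a triangle to the signed sum of its edges. For instance
  ∂agi = gi − ai + ag,
  ∂afg = fg − ag + af.
This gives a 20×7 integer matrix of rank 7; reducing to Smith normal form yields diagonal entries (1,1,1,1,1,1,1).

Computing H_k = (kernel of ∂_k) / (image of ∂_{k+1}):

  H_0: rank C_0 − rank ∂_1 = 10 − 9 = 1, and the invariant factors of ∂_1 are all 1, so H_0 = Z.
  H_1: rank ker ∂_1 − rank ∂_2 = (20 − 9) − 7 = 4, and the invariant factors of ∂_2 are all 1, so H_1 = Z^4.
  H_2: rank ker ∂_2 − rank ∂_3 = (7 − 7) − 0 = 0, and there is no ∂_3, so H_2 = 0.

As a check, the Euler characteristic is 10 − 20 + 7 = -3, which agrees with 1 − 4 + 0 = -3.

H_0 = Z,  H_1 = Z^4,  H_2 = 0.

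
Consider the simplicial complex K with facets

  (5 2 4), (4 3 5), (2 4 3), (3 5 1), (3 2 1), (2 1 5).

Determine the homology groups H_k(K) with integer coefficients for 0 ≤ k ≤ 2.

Take the total order 1 < 2 < 3 < 4 < 5 on the vertex set. Then K (dimension 2) consists of the simplices:

  0-simplices (5): [1], [2], [3], [4], [5]
  1-simplices (9): [1,2], [1,3], [1,5], [2,3], [2,4], [2,5], [3,4], [3,5], [4,5]
  2-simplices (6): [1,2,3], [1,2,5], [1,3,5], [2,3,4], [2,4,5], [3,4,5]

giving chain groups C_0 ≅ Z^5, C_1 ≅ Z^9, C_2 ≅ Z^6.

Boundary ∂_1: C_1 → C_0 is given by ∂[p,q] = [q] − [p]. For instance
  ∂[1,2] = [2] − [1].
The 5×9 boundary matrix has rank 4 and Smith normal form diag(1,1,1,1).

∂_2: C_2 → C_1 sends each 2-simplex [p,q,r] to [q,r] − [p,r] + [p,q]. For instance
  ∂[1,3,5] = [3,5] − [1,5] + [1,3],
  ∂[2,4,5] = [4,5] − [2,5] + [2,4].
As a 9×6 matrix over Z this has rank 5, with invariant factors (1,1,1,1,1).

From H_k ≅ ker(∂_k) / im(∂_{k+1}) we obtain:

  H_0: rank C_0 − rank ∂_1 = 5 − 4 = 1, and the invariant factors of ∂_1 are all 1, so H_0 = Z.
  H_1: rank ker ∂_1 − rank ∂_2 = (9 − 4) − 5 = 0, and the invariant factors of ∂_2 are all 1, so H_1 = 0.
  H_2: rank ker ∂_2 − rank ∂_3 = (6 − 5) − 0 = 1, and there is no ∂_3, so H_2 = Z.

H_0 = Z,  H_1 = 0,  H_2 = Z.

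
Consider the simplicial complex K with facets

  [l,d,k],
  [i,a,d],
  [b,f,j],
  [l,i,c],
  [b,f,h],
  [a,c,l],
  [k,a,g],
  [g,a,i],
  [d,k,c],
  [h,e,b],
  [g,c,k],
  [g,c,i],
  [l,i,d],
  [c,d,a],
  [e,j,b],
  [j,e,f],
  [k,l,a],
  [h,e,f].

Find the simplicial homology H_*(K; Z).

Fix the vertex order a < b < c < d < e < f < g < h < i < j < k < l and write every simplex with vertices in increasing order. Then dim K = 2 and the simplices of K are:

  0-simplices (12): a, b, c, d, e, f, g, h, i, j, k, l
  1-simplices (27): ac, ad, ag, ai, ak, al, be, bf, bh, bj, cd, cg, ci, ck, cl, di, dk, dl, ef, eh, ej, fh, fj, gi, gk, il, kl
  2-simplices (18): acd, acl, adi, agi, agk, akl, beh, bej, bfh, bfj, cdk, cgi, cgk, cil, dil, dkl, efh, efj

giving chain groups C_0 ≅ Z^12, C_1 ≅ Z^27, C_2 ≅ Z^18.

Boundary ∂_1: C_1 → C_0 maps an edge to its endpoints' difference, ∂[p,q] = q − p. For instance
  ∂il = l − i.
This gives a 12×27 integer matrix of rank 10; reducing to Smith normal form yields diagonal entries (1,1,1,1,1,1,1,1,1,1).

Boundary ∂_2: C_2 → C_1 sends each 2-simplex [p,q,r] to [q,r] − [p,r] + [p,q]. For instance
  ∂cgi = gi − ci + cg,
  ∂cgk = gk − ck + cg.
This gives a 27×18 integer matrix of rank 17; reducing to Smith normal form yields diagonal entries (1,1,1,1,1,1,1,1,1,1,1,1,1,1,1,1,2).

Reading off H_k = ker ∂_k / im ∂_{k+1}:

  H_0: rank C_0 − rank ∂_1 = 12 − 10 = 2, and the invariant factors of ∂_1 are all 1, so H_0 ≅ Z^2.
  H_1: rank ker ∂_1 − rank ∂_2 = (27 − 10) − 17 = 0, and ∂_2 has invariant factor 2 > 1, so H_1 ≅ Z/2.
  H_2: rank ker ∂_2 − rank ∂_3 = (18 − 17) − 0 = 1, and there is no ∂_3, so H_2 ≅ Z.

(K is a triangulation of the disjoint union of the 2-sphere S^2 and the real projective plane RP^2.)

H_0 = Z^2,  H_1 = Z/2,  H_2 = Z.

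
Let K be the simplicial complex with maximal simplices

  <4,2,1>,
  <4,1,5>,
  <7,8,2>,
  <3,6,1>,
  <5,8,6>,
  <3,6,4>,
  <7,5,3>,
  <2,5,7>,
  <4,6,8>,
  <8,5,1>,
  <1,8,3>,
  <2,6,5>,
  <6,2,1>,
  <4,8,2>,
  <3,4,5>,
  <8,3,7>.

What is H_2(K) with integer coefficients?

We work with the vertex ordering 1 < 2 < 3 < 4 < 5 < 6 < 7 < 8. The simplices of K, each written with vertices in increasing order, are:

  0-simplices (8): [1], [2], [3], [4], [5], [6], [7], [8]
  1-simplices (24): (24 of them)
  2-simplices (16): [1,2,4], [1,2,6], [1,3,6], [1,3,8], [1,4,5], [1,5,8], [2,4,8], [2,5,6], [2,5,7], [2,7,8], [3,4,5], [3,4,6], [3,5,7], [3,7,8], [4,6,8], [5,6,8]

Hence C_0 ≅ Z^8, C_1 ≅ Z^24, C_2 ≅ Z^16.

The boundary map ∂_1: C_1 → C_0 maps an edge to its endpoints' difference, ∂[p,q] = q − p. For instance
  ∂[2,6] = [6] − [2].
This gives a 8×24 integer matrix of rank 7; reducing to Smith normal form yields diagonal entries (1,1,1,1,1,1,1).

Boundary ∂_2: C_2 → C_1 maps a triangle to the signed sum of its edges. For instance
  ∂[1,3,6] = [3,6] − [1,6] + [1,3],
  ∂[1,2,6] = [2,6] − [1,6] + [1,2].
The 24×16 boundary matrix has rank 15 and Smith normal form diag(1,1,1,1,1,1,1,1,1,1,1,1,1,1,1).

Reading off H_k = ker ∂_k / im ∂_{k+1}:

  H_2: rank ker ∂_2 − rank ∂_3 = (16 − 15) − 0 = 1, and there is no ∂_3, so H_2 ≅ Z.

H_2 ≅ Z.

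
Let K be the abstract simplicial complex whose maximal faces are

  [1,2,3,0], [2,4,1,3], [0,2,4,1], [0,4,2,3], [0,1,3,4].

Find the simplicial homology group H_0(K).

H_0 ≅ Z.

Take the total order 0 < 1 < 2 < 3 < 4 on the vertex set. Then K (dimension 3) consists of the simplices:

  0-simplices (5): [0], [1], [2], [3], [4]
  1-simplices (10): [0,1], [0,2], [0,3], [0,4], [1,2], [1,3], [1,4], [2,3], [2,4], [3,4]
  2-simplices (10): [0,1,2], [0,1,3], [0,1,4], [0,2,3], [0,2,4], [0,3,4], [1,2,3], [1,2,4], [1,3,4], [2,3,4]
  3-simplices (5): [0,1,2,3], [0,1,2,4], [0,1,3,4], [0,2,3,4], [1,2,3,4]

Hence C_0 ≅ Z^5, C_1 ≅ Z^10, C_2 ≅ Z^10, C_3 ≅ Z^5.

The boundary map ∂_1: C_1 → C_0 is given by ∂[p,q] = [q] − [p].
As a 5×10 matrix over Z this has rank 4, with invariant factors (1,1,1,1).

∂_2: C_2 → C_1 acts by ∂[p,q,r] = [q,r] − [p,r] + [p,q]. For instance
  ∂[1,3,4] = [3,4] − [1,4] + [1,3],
  ∂[0,1,4] = [1,4] − [0,4] + [0,1].
This gives a 10×10 integer matrix of rank 6; reducing to Smith normal form yields diagonal entries (1,1,1,1,1,1).

The boundary map ∂_3: C_3 → C_2 sends each 3-simplex σ to the alternating sum Σ_i (−1)^i (σ with its i-th vertex removed). For instance
  ∂[0,1,2,3] = [1,2,3] − [0,2,3] + [0,1,3] − [0,1,2],
  ∂[0,1,3,4] = [1,3,4] − [0,3,4] + [0,1,4] − [0,1,3].
The 10×5 boundary matrix has rank 4 and Smith normal form diag(1,1,1,1).

From H_k ≅ ker(∂_k) / im(∂_{k+1}) we obtain:

  H_0: rank C_0 − rank ∂_1 = 5 − 4 = 1, and the invariant factors of ∂_1 are all 1, so H_0 = Z.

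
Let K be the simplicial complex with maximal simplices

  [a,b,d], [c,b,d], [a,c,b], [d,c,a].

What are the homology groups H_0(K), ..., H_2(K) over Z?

K has 4 vertices, 6 edges, 4 triangles.
rank ∂_0 = 0, rank ∂_1 = 3 ⇒ b_0 = 4 − 0 − 3 = 1; all invariant factors of ∂_1 are 1 so no torsion. So H_0 ≅ Z.
rank ∂_1 = 3, rank ∂_2 = 3 ⇒ b_1 = 6 − 3 − 3 = 0; all invariant factors of ∂_2 are 1 so no torsion. So H_1 ≅ 0.
rank ∂_2 = 3, rank ∂_3 = 0 ⇒ b_2 = 4 − 3 − 0 = 1. So H_2 ≅ Z.

H_0 ≅ Z,  H_1 = 0,  H_2 ≅ Z.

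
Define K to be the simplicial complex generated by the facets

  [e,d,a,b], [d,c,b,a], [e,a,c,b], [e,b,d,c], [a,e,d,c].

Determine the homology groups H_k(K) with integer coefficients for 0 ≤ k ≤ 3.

H_0 ≅ Z,  H_1 = 0,  H_2 = 0,  H_3 ≅ Z.

Take the total order a < b < c < d < e on the vertex set. Then K (dimension 3) consists of the simplices:

  0-simplices (5): a, b, c, d, e
  1-simplices (10): ab, ac, ad, ae, bc, bd, be, cd, ce, de
  2-simplices (10): abc, abd, abe, acd, ace, ade, bcd, bce, bde, cde
  3-simplices (5): abcd, abce, abde, acde, bcde

giving chain groups C_0 ≅ Z^5, C_1 ≅ Z^10, C_2 ≅ Z^10, C_3 ≅ Z^5.

Boundary ∂_1: C_1 → C_0 maps an edge to its endpoints' difference, ∂[p,q] = q − p.
As a 5×10 matrix over Z this has rank 4, with invariant factors (1,1,1,1).

∂_2: C_2 → C_1 maps a triangle to the signed sum of its edges. For instance
  ∂bcd = cd − bd + bc,
  ∂cde = de − ce + cd.
This gives a 10×10 integer matrix of rank 6; reducing to Smith normal form yields diagonal entries (1,1,1,1,1,1).

The boundary map ∂_3: C_3 → C_2 sends each 3-simplex σ to the alternating sum Σ_i (−1)^i (σ with its i-th vertex removed). For instance
  ∂abce = bce − ace + abe − abc,
  ∂bcde = cde − bde + bce − bcd.
As a 10×5 matrix over Z this has rank 4, with invariant factors (1,1,1,1).

Now H_k = ker ∂_k / im ∂_{k+1}, so:

  H_0: rank C_0 − rank ∂_1 = 5 − 4 = 1, and the invariant factors of ∂_1 are all 1, so H_0 ≅ Z.
  H_1: rank ker ∂_1 − rank ∂_2 = (10 − 4) − 6 = 0, and the invariant factors of ∂_2 are all 1, so H_1 ≅ 0.
  H_2: rank ker ∂_2 − rank ∂_3 = (10 − 6) − 4 = 0, and the invariant factors of ∂_3 are all 1, so H_2 ≅ 0.
  H_3: rank ker ∂_3 − rank ∂_4 = (5 − 4) − 0 = 1, and there is no ∂_4, so H_3 ≅ Z.

(K is a triangulation of the 3-sphere S^3.)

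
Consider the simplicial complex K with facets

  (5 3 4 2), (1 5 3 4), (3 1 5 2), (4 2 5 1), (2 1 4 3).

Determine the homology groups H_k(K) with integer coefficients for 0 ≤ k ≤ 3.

H_0 = Z,  H_1 = 0,  H_2 = 0,  H_3 = Z.

K has 5 vertices, 10 edges, 10 triangles, 5 3-simplices.
rank ∂_0 = 0, rank ∂_1 = 4 ⇒ b_0 = 5 − 0 − 4 = 1; all invariant factors of ∂_1 are 1 so no torsion. So H_0 = Z.
rank ∂_1 = 4, rank ∂_2 = 6 ⇒ b_1 = 10 − 4 − 6 = 0; all invariant factors of ∂_2 are 1 so no torsion. So H_1 = 0.
rank ∂_2 = 6, rank ∂_3 = 4 ⇒ b_2 = 10 − 6 − 4 = 0; all invariant factors of ∂_3 are 1 so no torsion. So H_2 = 0.
rank ∂_3 = 4, rank ∂_4 = 0 ⇒ b_3 = 5 − 4 − 0 = 1. So H_3 = Z.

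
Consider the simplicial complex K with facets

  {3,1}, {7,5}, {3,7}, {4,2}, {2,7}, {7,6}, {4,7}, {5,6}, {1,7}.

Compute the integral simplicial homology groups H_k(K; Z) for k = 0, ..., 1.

H_0 = Z,  H_1 = Z^3.

Take the total order 1 < 2 < 3 < 4 < 5 < 6 < 7 on the vertex set. Then K (dimension 1) consists of the simplices:

  0-simplices (7): [1], [2], [3], [4], [5], [6], [7]
  1-simplices (9): [1,3], [1,7], [2,4], [2,7], [3,7], [4,7], [5,6], [5,7], [6,7]

Hence C_0 ≅ Z^7, C_1 ≅ Z^9.

Boundary ∂_1: C_1 → C_0 is given by ∂[p,q] = [q] − [p].
This gives a 7×9 integer matrix of rank 6; reducing to Smith normal form yields diagonal entries (1,1,1,1,1,1).

From H_k ≅ ker(∂_k) / im(∂_{k+1}) we obtain:

  H_0: rank C_0 − rank ∂_1 = 7 − 6 = 1, and the invariant factors of ∂_1 are all 1, so H_0 ≅ Z.
  H_1: rank ker ∂_1 − rank ∂_2 = (9 − 6) − 0 = 3, and there is no ∂_2, so H_1 ≅ Z^3.

(K is a triangulation of a wedge of 3 circles.)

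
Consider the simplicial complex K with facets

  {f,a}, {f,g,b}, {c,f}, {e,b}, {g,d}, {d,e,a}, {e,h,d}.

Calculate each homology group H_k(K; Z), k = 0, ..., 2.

H_0 = Z,  H_1 = Z^2,  H_2 = 0.

Order the vertices as a < b < c < d < e < f < g < h. Listing each simplex with vertices in this order, K has dimension 2 with simplices:

  0-simplices (8): a, b, c, d, e, f, g, h
  1-simplices (12): ad, ae, af, be, bf, bg, cf, de, dg, dh, eh, fg
  2-simplices (3): ade, bfg, deh

so the chain groups are C_0 ≅ Z^8, C_1 ≅ Z^12, C_2 ≅ Z^3.

Boundary ∂_1: C_1 → C_0 is given by ∂[p,q] = [q] − [p].
The 8×12 boundary matrix has rank 7 and Smith normal form diag(1,1,1,1,1,1,1).

∂_2: C_2 → C_1 sends each 2-simplex [p,q,r] to [q,r] − [p,r] + [p,q]. For instance
  ∂deh = eh − dh + de,
  ∂ade = de − ae + ad.
The resulting 12×3 matrix has rank 3, and its Smith normal form has invariant factors (1,1,1).

Reading off H_k = ker ∂_k / im ∂_{k+1}:

  H_0: rank C_0 − rank ∂_1 = 8 − 7 = 1, and the invariant factors of ∂_1 are all 1, so H_0 = Z.
  H_1: rank ker ∂_1 − rank ∂_2 = (12 − 7) − 3 = 2, and the invariant factors of ∂_2 are all 1, so H_1 = Z^2.
  H_2: rank ker ∂_2 − rank ∂_3 = (3 − 3) − 0 = 0, and there is no ∂_3, so H_2 = 0.

As a check, the Euler characteristic is 8 − 12 + 3 = -1, which agrees with 1 − 2 + 0 = -1.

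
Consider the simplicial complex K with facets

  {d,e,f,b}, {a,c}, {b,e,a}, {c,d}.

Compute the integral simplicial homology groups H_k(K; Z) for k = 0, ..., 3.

H_0 ≅ Z,  H_1 ≅ Z,  H_2 = 0,  H_3 = 0.

Take the total order a < b < c < d < e < f on the vertex set. Then K (dimension 3) consists of the simplices:

  0-simplices (6): a, b, c, d, e, f
  1-simplices (10): ab, ac, ae, bd, be, bf, cd, de, df, ef
  2-simplices (5): abe, bde, bdf, bef, def
  3-simplices (1): bdef

giving chain groups C_0 ≅ Z^6, C_1 ≅ Z^10, C_2 ≅ Z^5, C_3 ≅ Z^1.

The boundary map ∂_1: C_1 → C_0 sends each edge [p,q] (with p < q) to q − p. For instance
  ∂be = e − b.
The 6×10 boundary matrix has rank 5 and Smith normal form diag(1,1,1,1,1).

∂_2: C_2 → C_1 maps a triangle to the signed sum of its edges. For instance
  ∂abe = be − ae + ab,
  ∂bdf = df − bf + bd.
The 10×5 boundary matrix has rank 4 and Smith normal form diag(1,1,1,1).

The boundary map ∂_3: C_3 → C_2 sends each 3-simplex σ to the alternating sum Σ_i (−1)^i (σ with its i-th vertex removed). For instance
  ∂bdef = def − bef + bdf − bde.
The 5×1 boundary matrix has rank 1 and Smith normal form diag(1).

Computing H_k = (kernel of ∂_k) / (image of ∂_{k+1}):

  H_0: rank C_0 − rank ∂_1 = 6 − 5 = 1, and the invariant factors of ∂_1 are all 1, so H_0 = Z.
  H_1: rank ker ∂_1 − rank ∂_2 = (10 − 5) − 4 = 1, and the invariant factors of ∂_2 are all 1, so H_1 = Z.
  H_2: rank ker ∂_2 − rank ∂_3 = (5 − 4) − 1 = 0, and the invariant factors of ∂_3 are all 1, so H_2 = 0.
  H_3: rank ker ∂_3 − rank ∂_4 = (1 − 1) − 0 = 0, and there is no ∂_4, so H_3 = 0.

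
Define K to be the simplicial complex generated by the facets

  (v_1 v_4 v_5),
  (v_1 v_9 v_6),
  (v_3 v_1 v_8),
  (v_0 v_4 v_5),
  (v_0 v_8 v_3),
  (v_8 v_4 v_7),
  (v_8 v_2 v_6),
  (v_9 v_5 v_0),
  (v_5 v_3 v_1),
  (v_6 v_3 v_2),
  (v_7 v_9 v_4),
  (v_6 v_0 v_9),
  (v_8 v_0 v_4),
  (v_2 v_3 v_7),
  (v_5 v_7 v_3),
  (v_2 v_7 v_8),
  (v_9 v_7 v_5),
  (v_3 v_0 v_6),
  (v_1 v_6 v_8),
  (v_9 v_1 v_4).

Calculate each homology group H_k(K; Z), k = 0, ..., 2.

Order the vertices as v_0 < v_1 < v_2 < v_3 < v_4 < v_5 < v_6 < v_7 < v_8 < v_9. Listing each simplex with vertices in this order, K has dimension 2 with simplices:

  0-simplices (10): [v_0], [v_1], [v_2], [v_3], [v_4], [v_5], [v_6], [v_7], [v_8], [v_9]
  1-simplices (30): (30 of them)
  2-simplices (20): (20 of them)

Hence C_0 ≅ Z^10, C_1 ≅ Z^30, C_2 ≅ Z^20.

Boundary ∂_1: C_1 → C_0 is given by ∂[p,q] = [q] − [p].
The resulting 10×30 matrix has rank 9, and its Smith normal form has invariant factors (1,1,1,1,1,1,1,1,1).

The boundary map ∂_2: C_2 → C_1 maps a triangle to the signed sum of its edges. For instance
  ∂[v_0,v_5,v_9] = [v_5,v_9] − [v_0,v_9] + [v_0,v_5],
  ∂[v_0,v_4,v_5] = [v_4,v_5] − [v_0,v_5] + [v_0,v_4].
The resulting 30×20 matrix has rank 20, and its Smith normal form has invariant factors (1,1,1,1,1,1,1,1,1,1,1,1,1,1,1,1,1,1,1,2).

From H_k ≅ ker(∂_k) / im(∂_{k+1}) we obtain:

  H_0: rank C_0 − rank ∂_1 = 10 − 9 = 1, and the invariant factors of ∂_1 are all 1, so H_0 ≅ Z.
  H_1: rank ker ∂_1 − rank ∂_2 = (30 − 9) − 20 = 1, and ∂_2 has invariant factor 2 > 1, so H_1 ≅ Z ⊕ Z/2.
  H_2: rank ker ∂_2 − rank ∂_3 = (20 − 20) − 0 = 0, and there is no ∂_3, so H_2 ≅ 0.

H_0 ≅ Z,  H_1 ≅ Z ⊕ Z/2,  H_2 = 0.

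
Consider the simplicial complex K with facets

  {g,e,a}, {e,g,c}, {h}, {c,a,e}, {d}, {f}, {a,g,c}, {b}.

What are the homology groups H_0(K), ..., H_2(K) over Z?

H_0 ≅ Z^5,  H_1 = 0,  H_2 ≅ Z.

Order the vertices as a < b < c < d < e < f < g < h. Listing each simplex with vertices in this order, K has dimension 2 with simplices:

  0-simplices (8): a, b, c, d, e, f, g, h
  1-simplices (6): ac, ae, ag, ce, cg, eg
  2-simplices (4): ace, acg, aeg, ceg

giving chain groups C_0 ≅ Z^8, C_1 ≅ Z^6, C_2 ≅ Z^4.

The boundary map ∂_1: C_1 → C_0 is given by ∂[p,q] = [q] − [p].
The resulting 8×6 matrix has rank 3, and its Smith normal form has invariant factors (1,1,1).

The boundary map ∂_2: C_2 → C_1 sends each 2-simplex [p,q,r] to [q,r] − [p,r] + [p,q]. For instance
  ∂ace = ce − ae + ac,
  ∂aeg = eg − ag + ae.
The 6×4 boundary matrix has rank 3 and Smith normal form diag(1,1,1).

From H_k ≅ ker(∂_k) / im(∂_{k+1}) we obtain:

  H_0: rank C_0 − rank ∂_1 = 8 − 3 = 5, and the invariant factors of ∂_1 are all 1, so H_0 = Z^5.
  H_1: rank ker ∂_1 − rank ∂_2 = (6 − 3) − 3 = 0, and the invariant factors of ∂_2 are all 1, so H_1 = 0.
  H_2: rank ker ∂_2 − rank ∂_3 = (4 − 3) − 0 = 1, and there is no ∂_3, so H_2 = Z.

(K is a triangulation of the disjoint union of the 2-sphere S^2 and a set of 4 points.)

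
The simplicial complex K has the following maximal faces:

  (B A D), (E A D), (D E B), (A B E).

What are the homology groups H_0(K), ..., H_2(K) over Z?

Take the total order A < B < D < E on the vertex set. Then K (dimension 2) consists of the simplices:

  0-simplices (4): A, B, D, E
  1-simplices (6): AB, AD, AE, BD, BE, DE
  2-simplices (4): ABD, ABE, ADE, BDE

Hence C_0 ≅ Z^4, C_1 ≅ Z^6, C_2 ≅ Z^4.

∂_1: C_1 → C_0 sends each edge [p,q] (with p < q) to q − p. For instance
  ∂AE = E − A.
This gives a 4×6 integer matrix of rank 3; reducing to Smith normal form yields diagonal entries (1,1,1).

Boundary ∂_2: C_2 → C_1 maps a triangle to the signed sum of its edges. For instance
  ∂ABE = BE − AE + AB,
  ∂ADE = DE − AE + AD.
This gives a 6×4 integer matrix of rank 3; reducing to Smith normal form yields diagonal entries (1,1,1).

Now H_k = ker ∂_k / im ∂_{k+1}, so:

  H_0: rank C_0 − rank ∂_1 = 4 − 3 = 1, and the invariant factors of ∂_1 are all 1, so H_0 ≅ Z.
  H_1: rank ker ∂_1 − rank ∂_2 = (6 − 3) − 3 = 0, and the invariant factors of ∂_2 are all 1, so H_1 ≅ 0.
  H_2: rank ker ∂_2 − rank ∂_3 = (4 − 3) − 0 = 1, and there is no ∂_3, so H_2 ≅ Z.

H_0 = Z,  H_1 = 0,  H_2 = Z.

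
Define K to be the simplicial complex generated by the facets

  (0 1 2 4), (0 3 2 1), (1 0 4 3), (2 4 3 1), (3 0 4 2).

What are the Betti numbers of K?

b_0 = 1, b_1 = 0, b_2 = 0, b_3 = 1.

Take the total order 0 < 1 < 2 < 3 < 4 on the vertex set. Then K (dimension 3) consists of the simplices:

  0-simplices (5): [0], [1], [2], [3], [4]
  1-simplices (10): [0,1], [0,2], [0,3], [0,4], [1,2], [1,3], [1,4], [2,3], [2,4], [3,4]
  2-simplices (10): [0,1,2], [0,1,3], [0,1,4], [0,2,3], [0,2,4], [0,3,4], [1,2,3], [1,2,4], [1,3,4], [2,3,4]
  3-simplices (5): [0,1,2,3], [0,1,2,4], [0,1,3,4], [0,2,3,4], [1,2,3,4]

so the chain groups are C_0 ≅ Z^5, C_1 ≅ Z^10, C_2 ≅ Z^10, C_3 ≅ Z^5.

Boundary ∂_1: C_1 → C_0 is given by ∂[p,q] = [q] − [p].
The resulting 5×10 matrix has rank 4, and its Smith normal form has invariant factors (1,1,1,1).

Boundary ∂_2: C_2 → C_1 sends each 2-simplex [p,q,r] to [q,r] − [p,r] + [p,q]. For instance
  ∂[0,2,4] = [2,4] − [0,4] + [0,2],
  ∂[1,3,4] = [3,4] − [1,4] + [1,3].
The 10×10 boundary matrix has rank 6 and Smith normal form diag(1,1,1,1,1,1).

∂_3: C_3 → C_2 sends each 3-simplex σ to the alternating sum Σ_i (−1)^i (σ with its i-th vertex removed). For instance
  ∂[0,1,3,4] = [1,3,4] − [0,3,4] + [0,1,4] − [0,1,3],
  ∂[0,1,2,3] = [1,2,3] − [0,2,3] + [0,1,3] − [0,1,2].
As a 10×5 matrix over Z this has rank 4, with invariant factors (1,1,1,1).

Reading off H_k = ker ∂_k / im ∂_{k+1}:

  H_0: rank C_0 − rank ∂_1 = 5 − 4 = 1, and the invariant factors of ∂_1 are all 1, so H_0 ≅ Z.
  H_1: rank ker ∂_1 − rank ∂_2 = (10 − 4) − 6 = 0, and the invariant factors of ∂_2 are all 1, so H_1 ≅ 0.
  H_2: rank ker ∂_2 − rank ∂_3 = (10 − 6) − 4 = 0, and the invariant factors of ∂_3 are all 1, so H_2 ≅ 0.
  H_3: rank ker ∂_3 − rank ∂_4 = (5 − 4) − 0 = 1, and there is no ∂_4, so H_3 ≅ Z.

As a check, the Euler characteristic is 5 − 10 + 10 − 5 = 0, which agrees with 1 − 0 + 0 − 1 = 0.

Hence the Betti numbers are b_0 = 1, b_1 = 0, b_2 = 0, b_3 = 1.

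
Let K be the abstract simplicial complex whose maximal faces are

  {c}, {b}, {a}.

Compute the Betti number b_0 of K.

b_0 = 3.

K has 3 vertices.
rank ∂_0 = 0, rank ∂_1 = 0 ⇒ b_0 = 3 − 0 − 0 = 3. So H_0 ≅ Z^3.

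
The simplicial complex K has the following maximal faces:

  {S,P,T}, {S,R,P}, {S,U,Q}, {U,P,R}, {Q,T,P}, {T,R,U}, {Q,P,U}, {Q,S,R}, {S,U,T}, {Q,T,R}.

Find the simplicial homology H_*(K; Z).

Order the vertices as P < Q < R < S < T < U. Listing each simplex with vertices in this order, K has dimension 2 with simplices:

  0-simplices (6): P, Q, R, S, T, U
  1-simplices (15): PQ, PR, PS, PT, PU, QR, QS, QT, QU, RS, RT, RU, ST, SU, TU
  2-simplices (10): PQT, PQU, PRS, PRU, PST, QRS, QRT, QSU, RTU, STU

giving chain groups C_0 ≅ Z^6, C_1 ≅ Z^15, C_2 ≅ Z^10.

Boundary ∂_1: C_1 → C_0 maps an edge to its endpoints' difference, ∂[p,q] = q − p. For instance
  ∂PS = S − P.
This gives a 6×15 integer matrix of rank 5; reducing to Smith normal form yields diagonal entries (1,1,1,1,1).

The boundary map ∂_2: C_2 → C_1 acts by ∂[p,q,r] = [q,r] − [p,r] + [p,q]. For instance
  ∂QRS = RS − QS + QR,
  ∂RTU = TU − RU + RT.
The 15×10 boundary matrix has rank 10 and Smith normal form diag(1,1,1,1,1,1,1,1,1,2).

From H_k ≅ ker(∂_k) / im(∂_{k+1}) we obtain:

  H_0: rank C_0 − rank ∂_1 = 6 − 5 = 1, and the invariant factors of ∂_1 are all 1, so H_0 = Z.
  H_1: rank ker ∂_1 − rank ∂_2 = (15 − 5) − 10 = 0, and ∂_2 has invariant factor 2 > 1, so H_1 = Z/2.
  H_2: rank ker ∂_2 − rank ∂_3 = (10 − 10) − 0 = 0, and there is no ∂_3, so H_2 = 0.

H_0 = Z,  H_1 = Z/2,  H_2 = 0.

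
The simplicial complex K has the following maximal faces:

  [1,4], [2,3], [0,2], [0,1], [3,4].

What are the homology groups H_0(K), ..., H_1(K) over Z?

H_0 = Z,  H_1 = Z.

We work with the vertex ordering 0 < 1 < 2 < 3 < 4. The simplices of K, each written with vertices in increasing order, are:

  0-simplices (5): [0], [1], [2], [3], [4]
  1-simplices (5): [0,1], [0,2], [1,4], [2,3], [3,4]

Hence C_0 ≅ Z^5, C_1 ≅ Z^5.

Boundary ∂_1: C_1 → C_0 maps an edge to its endpoints' difference, ∂[p,q] = q − p. For instance
  ∂[0,1] = [1] − [0].
This gives a 5×5 integer matrix of rank 4; reducing to Smith normal form yields diagonal entries (1,1,1,1).

Now H_k = ker ∂_k / im ∂_{k+1}, so:

  H_0: rank C_0 − rank ∂_1 = 5 − 4 = 1, and the invariant factors of ∂_1 are all 1, so H_0 ≅ Z.
  H_1: rank ker ∂_1 − rank ∂_2 = (5 − 4) − 0 = 1, and there is no ∂_2, so H_1 ≅ Z.

(K is a triangulation of the circle S^1.)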